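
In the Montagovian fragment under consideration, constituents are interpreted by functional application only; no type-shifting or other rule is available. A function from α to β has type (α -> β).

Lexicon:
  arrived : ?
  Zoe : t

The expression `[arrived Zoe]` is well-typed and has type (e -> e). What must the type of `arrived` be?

(t -> (e -> e))

At [arrived Zoe] (required: (e -> e)): Zoe is t, which is not a function with range (e -> e); hence arrived is the functor — type (t -> (e -> e)).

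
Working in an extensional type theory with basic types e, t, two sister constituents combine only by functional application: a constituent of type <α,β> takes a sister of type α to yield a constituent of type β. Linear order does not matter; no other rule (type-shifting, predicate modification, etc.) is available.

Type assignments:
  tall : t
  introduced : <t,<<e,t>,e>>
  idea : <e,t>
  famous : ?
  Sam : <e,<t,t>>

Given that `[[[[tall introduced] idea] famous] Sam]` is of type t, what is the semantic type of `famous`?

<e,<<e,<t,t>>,t>>

For [[[[tall introduced] idea] famous] Sam] to have type t with Sam of type <e,<t,t>>, [[[tall introduced] idea] famous] must be the function: [[[tall introduced] idea] famous] : <<e,<t,t>>,t>.
For [[[tall introduced] idea] famous] to have type <<e,<t,t>>,t> with [[tall introduced] idea] of type e, famous must be the function: famous : <e,<<e,<t,t>>,t>>.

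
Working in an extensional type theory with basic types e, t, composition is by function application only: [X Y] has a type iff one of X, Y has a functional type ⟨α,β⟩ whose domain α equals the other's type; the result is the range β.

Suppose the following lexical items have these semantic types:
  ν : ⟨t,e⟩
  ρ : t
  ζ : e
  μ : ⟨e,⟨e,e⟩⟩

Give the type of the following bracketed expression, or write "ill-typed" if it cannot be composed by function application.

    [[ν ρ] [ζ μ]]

e

[ν ρ]: functor ν : ⟨t,e⟩, argument ρ : t; result e.
[ζ μ]: functor μ : ⟨e,⟨e,e⟩⟩, argument ζ : e; result ⟨e,e⟩.
[[ν ρ] [ζ μ]]: functor [ζ μ] : ⟨e,e⟩, argument [ν ρ] : e; result e.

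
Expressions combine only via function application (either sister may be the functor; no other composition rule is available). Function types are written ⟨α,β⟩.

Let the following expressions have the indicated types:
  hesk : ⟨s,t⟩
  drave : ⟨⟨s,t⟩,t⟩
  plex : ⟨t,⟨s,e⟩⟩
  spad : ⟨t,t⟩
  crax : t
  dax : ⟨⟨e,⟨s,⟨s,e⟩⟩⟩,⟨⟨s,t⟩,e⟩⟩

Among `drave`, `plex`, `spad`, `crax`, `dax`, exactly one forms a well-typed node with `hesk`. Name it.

drave

drave — combines: drave : ⟨⟨s,t⟩,t⟩ takes hesk : ⟨s,t⟩ as argument, giving t.
plex : ⟨t,⟨s,e⟩⟩ — does not combine with hesk.
spad : ⟨t,t⟩ — does not combine with hesk.
crax : t — does not combine with hesk.
dax : ⟨⟨e,⟨s,⟨s,e⟩⟩⟩,⟨⟨s,t⟩,e⟩⟩ — does not combine with hesk.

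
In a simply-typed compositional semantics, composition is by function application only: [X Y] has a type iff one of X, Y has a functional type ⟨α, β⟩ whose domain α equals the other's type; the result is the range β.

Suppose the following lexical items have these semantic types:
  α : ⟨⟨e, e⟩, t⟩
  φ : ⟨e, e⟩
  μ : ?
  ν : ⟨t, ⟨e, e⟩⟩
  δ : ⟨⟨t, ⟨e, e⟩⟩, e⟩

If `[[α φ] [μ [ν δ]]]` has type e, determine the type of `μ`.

For [[α φ] [μ [ν δ]]] to have type e with [α φ] of type t, [μ [ν δ]] must be the function: [μ [ν δ]] : ⟨t, e⟩.
For [μ [ν δ]] to have type ⟨t, e⟩ with [ν δ] of type e, μ must be the function: μ : ⟨e, ⟨t, e⟩⟩.

⟨e, ⟨t, e⟩⟩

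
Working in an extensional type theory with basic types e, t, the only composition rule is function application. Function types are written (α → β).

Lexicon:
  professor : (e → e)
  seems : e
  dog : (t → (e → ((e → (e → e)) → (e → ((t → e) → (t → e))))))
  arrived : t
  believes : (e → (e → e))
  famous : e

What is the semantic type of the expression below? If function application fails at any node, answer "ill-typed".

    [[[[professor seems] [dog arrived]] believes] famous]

At [professor seems], professor : (e → e) takes seems : e, giving e.
At [dog arrived], dog : (t → (e → ((e → (e → e)) → (e → ((t → e) → (t → e)))))) takes arrived : t, giving (e → ((e → (e → e)) → (e → ((t → e) → (t → e))))).
At [[professor seems] [dog arrived]], [dog arrived] : (e → ((e → (e → e)) → (e → ((t → e) → (t → e))))) takes [professor seems] : e, giving ((e → (e → e)) → (e → ((t → e) → (t → e)))).
At [[[professor seems] [dog arrived]] believes], [[professor seems] [dog arrived]] : ((e → (e → e)) → (e → ((t → e) → (t → e)))) takes believes : (e → (e → e)), giving (e → ((t → e) → (t → e))).
At [[[[professor seems] [dog arrived]] believes] famous], [[[professor seems] [dog arrived]] believes] : (e → ((t → e) → (t → e))) takes famous : e, giving ((t → e) → (t → e)).

((t → e) → (t → e))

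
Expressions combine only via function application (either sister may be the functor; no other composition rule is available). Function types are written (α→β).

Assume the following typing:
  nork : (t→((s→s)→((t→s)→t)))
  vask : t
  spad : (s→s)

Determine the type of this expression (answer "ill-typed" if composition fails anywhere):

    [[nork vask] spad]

((t→s)→t)

[nork vask] — nork of type (t→((s→s)→((t→s)→t))) combines with vask of type t: type ((s→s)→((t→s)→t)).
[[nork vask] spad] — [nork vask] of type ((s→s)→((t→s)→t)) combines with spad of type (s→s): type ((t→s)→t).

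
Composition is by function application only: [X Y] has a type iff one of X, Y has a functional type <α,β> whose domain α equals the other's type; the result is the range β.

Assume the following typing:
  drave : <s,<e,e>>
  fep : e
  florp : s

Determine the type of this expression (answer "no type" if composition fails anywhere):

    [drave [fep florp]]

[fep florp]: e and s cannot combine by function application — type clash.

no type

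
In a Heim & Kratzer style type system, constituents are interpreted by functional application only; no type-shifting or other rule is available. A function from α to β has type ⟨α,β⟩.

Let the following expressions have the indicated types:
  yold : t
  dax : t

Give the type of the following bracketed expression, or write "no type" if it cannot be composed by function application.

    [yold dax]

no type

At [yold dax]: neither t nor t can take the other as argument; the node is ill-typed.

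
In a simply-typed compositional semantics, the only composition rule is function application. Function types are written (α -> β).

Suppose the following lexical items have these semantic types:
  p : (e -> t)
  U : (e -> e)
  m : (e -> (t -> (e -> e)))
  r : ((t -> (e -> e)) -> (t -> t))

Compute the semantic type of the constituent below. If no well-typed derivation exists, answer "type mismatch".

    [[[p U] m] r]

At [p U]: neither (e -> t) nor (e -> e) can take the other as argument; the node is ill-typed.

type mismatch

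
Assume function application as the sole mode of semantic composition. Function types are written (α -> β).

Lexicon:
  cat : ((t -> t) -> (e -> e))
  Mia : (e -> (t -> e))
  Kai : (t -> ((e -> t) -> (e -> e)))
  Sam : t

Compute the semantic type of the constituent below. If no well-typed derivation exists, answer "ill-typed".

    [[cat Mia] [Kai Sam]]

ill-typed

At [cat Mia]: neither ((t -> t) -> (e -> e)) nor (e -> (t -> e)) can take the other as argument; the node is ill-typed.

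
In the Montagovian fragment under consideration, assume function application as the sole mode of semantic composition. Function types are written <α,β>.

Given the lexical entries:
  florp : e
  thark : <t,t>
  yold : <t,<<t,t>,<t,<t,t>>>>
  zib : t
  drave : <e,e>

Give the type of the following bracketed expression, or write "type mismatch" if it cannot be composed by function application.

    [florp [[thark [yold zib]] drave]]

type mismatch

At [yold zib], yold : <t,<<t,t>,<t,<t,t>>>> takes zib : t, giving <<t,t>,<t,<t,t>>>.
At [thark [yold zib]], [yold zib] : <<t,t>,<t,<t,t>>> takes thark : <t,t>, giving <t,<t,t>>.
[[thark [yold zib]] drave]: <t,<t,t>> with <e,e> — neither is a function whose domain matches the other; composition fails here.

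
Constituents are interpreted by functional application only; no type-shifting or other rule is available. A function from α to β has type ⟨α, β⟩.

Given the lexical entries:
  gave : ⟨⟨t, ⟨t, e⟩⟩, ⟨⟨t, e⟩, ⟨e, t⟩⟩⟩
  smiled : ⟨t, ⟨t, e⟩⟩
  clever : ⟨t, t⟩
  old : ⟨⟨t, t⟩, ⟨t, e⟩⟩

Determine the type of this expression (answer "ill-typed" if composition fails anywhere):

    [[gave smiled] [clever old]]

[gave smiled]: gave is ⟨⟨t, ⟨t, e⟩⟩, ⟨⟨t, e⟩, ⟨e, t⟩⟩⟩, smiled is ⟨t, ⟨t, e⟩⟩; result ⟨⟨t, e⟩, ⟨e, t⟩⟩.
[clever old]: old is ⟨⟨t, t⟩, ⟨t, e⟩⟩, clever is ⟨t, t⟩; result ⟨t, e⟩.
[[gave smiled] [clever old]]: [gave smiled] is ⟨⟨t, e⟩, ⟨e, t⟩⟩, [clever old] is ⟨t, e⟩; result ⟨e, t⟩.

⟨e, t⟩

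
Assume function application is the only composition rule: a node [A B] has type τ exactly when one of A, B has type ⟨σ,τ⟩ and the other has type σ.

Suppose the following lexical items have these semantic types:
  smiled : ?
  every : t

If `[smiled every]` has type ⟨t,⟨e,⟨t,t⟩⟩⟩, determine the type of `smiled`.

⟨t,⟨t,⟨e,⟨t,t⟩⟩⟩⟩

At [smiled every] (required: ⟨t,⟨e,⟨t,t⟩⟩⟩): every is t, which is not a function with range ⟨t,⟨e,⟨t,t⟩⟩⟩; hence smiled is the functor — type ⟨t,⟨t,⟨e,⟨t,t⟩⟩⟩⟩.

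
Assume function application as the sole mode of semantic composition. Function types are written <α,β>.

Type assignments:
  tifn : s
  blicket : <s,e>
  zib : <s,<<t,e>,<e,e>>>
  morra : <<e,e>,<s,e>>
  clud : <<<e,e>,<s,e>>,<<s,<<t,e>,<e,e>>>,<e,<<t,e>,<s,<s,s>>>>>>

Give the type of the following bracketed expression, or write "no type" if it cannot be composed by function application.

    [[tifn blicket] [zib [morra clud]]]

<<t,e>,<s,<s,s>>>

[tifn blicket]: <s,e> applied to s yields e.
[morra clud]: <<<e,e>,<s,e>>,<<s,<<t,e>,<e,e>>>,<e,<<t,e>,<s,<s,s>>>>>> applied to <<e,e>,<s,e>> yields <<s,<<t,e>,<e,e>>>,<e,<<t,e>,<s,<s,s>>>>>.
[zib [morra clud]]: <<s,<<t,e>,<e,e>>>,<e,<<t,e>,<s,<s,s>>>>> applied to <s,<<t,e>,<e,e>>> yields <e,<<t,e>,<s,<s,s>>>>.
[[tifn blicket] [zib [morra clud]]]: <e,<<t,e>,<s,<s,s>>>> applied to e yields <<t,e>,<s,<s,s>>>.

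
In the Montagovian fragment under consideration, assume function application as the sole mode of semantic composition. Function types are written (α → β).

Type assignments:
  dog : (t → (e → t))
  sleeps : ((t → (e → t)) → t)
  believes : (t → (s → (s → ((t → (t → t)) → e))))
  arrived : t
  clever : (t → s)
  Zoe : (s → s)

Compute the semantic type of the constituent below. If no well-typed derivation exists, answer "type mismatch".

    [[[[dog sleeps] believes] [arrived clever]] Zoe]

[dog sleeps]: functor sleeps : ((t → (e → t)) → t), argument dog : (t → (e → t)); result t.
[[dog sleeps] believes]: functor believes : (t → (s → (s → ((t → (t → t)) → e)))), argument [dog sleeps] : t; result (s → (s → ((t → (t → t)) → e))).
[arrived clever]: functor clever : (t → s), argument arrived : t; result s.
[[[dog sleeps] believes] [arrived clever]]: functor [[dog sleeps] believes] : (s → (s → ((t → (t → t)) → e))), argument [arrived clever] : s; result (s → ((t → (t → t)) → e)).
[[[[dog sleeps] believes] [arrived clever]] Zoe]: (s → ((t → (t → t)) → e)) and (s → s) cannot combine by function application — type clash.

type mismatch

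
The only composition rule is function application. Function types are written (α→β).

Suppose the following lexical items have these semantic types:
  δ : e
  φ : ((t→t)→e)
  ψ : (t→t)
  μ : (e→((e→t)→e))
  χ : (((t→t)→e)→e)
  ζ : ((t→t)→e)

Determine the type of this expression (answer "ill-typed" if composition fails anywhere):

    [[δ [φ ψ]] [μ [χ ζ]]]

ill-typed

[φ ψ]: functor φ : ((t→t)→e), argument ψ : (t→t); result e.
At [δ [φ ψ]]: neither e nor e can take the other as argument; the node is ill-typed.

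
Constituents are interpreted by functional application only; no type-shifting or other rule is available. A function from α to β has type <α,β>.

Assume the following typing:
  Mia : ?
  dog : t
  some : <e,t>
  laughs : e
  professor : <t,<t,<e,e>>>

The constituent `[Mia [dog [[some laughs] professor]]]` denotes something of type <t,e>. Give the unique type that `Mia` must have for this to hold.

<<e,e>,<t,e>>

For [Mia [dog [[some laughs] professor]]] to have type <t,e> with [dog [[some laughs] professor]] of type <e,e>, Mia must be the function: Mia : <<e,e>,<t,e>>.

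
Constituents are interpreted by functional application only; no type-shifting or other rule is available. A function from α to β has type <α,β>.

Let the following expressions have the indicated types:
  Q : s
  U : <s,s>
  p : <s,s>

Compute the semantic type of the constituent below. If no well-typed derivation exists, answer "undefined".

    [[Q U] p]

[Q U] — U of type <s,s> combines with Q of type s: type s.
[[Q U] p] — p of type <s,s> combines with [Q U] of type s: type s.

s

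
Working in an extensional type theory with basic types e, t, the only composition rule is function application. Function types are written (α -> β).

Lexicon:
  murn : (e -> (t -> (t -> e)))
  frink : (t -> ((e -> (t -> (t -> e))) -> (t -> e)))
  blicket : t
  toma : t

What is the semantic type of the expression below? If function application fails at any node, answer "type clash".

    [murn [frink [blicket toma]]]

type clash

[blicket toma]: t and t cannot combine by function application — type clash.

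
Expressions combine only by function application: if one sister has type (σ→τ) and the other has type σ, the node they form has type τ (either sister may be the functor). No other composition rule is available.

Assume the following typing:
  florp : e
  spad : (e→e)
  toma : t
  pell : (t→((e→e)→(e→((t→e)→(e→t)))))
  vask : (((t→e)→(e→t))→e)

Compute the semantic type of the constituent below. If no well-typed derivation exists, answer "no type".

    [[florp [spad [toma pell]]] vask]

e

[toma pell]: functor pell : (t→((e→e)→(e→((t→e)→(e→t))))), argument toma : t; result ((e→e)→(e→((t→e)→(e→t)))).
[spad [toma pell]]: functor [toma pell] : ((e→e)→(e→((t→e)→(e→t)))), argument spad : (e→e); result (e→((t→e)→(e→t))).
[florp [spad [toma pell]]]: functor [spad [toma pell]] : (e→((t→e)→(e→t))), argument florp : e; result ((t→e)→(e→t)).
[[florp [spad [toma pell]]] vask]: functor vask : (((t→e)→(e→t))→e), argument [florp [spad [toma pell]]] : ((t→e)→(e→t)); result e.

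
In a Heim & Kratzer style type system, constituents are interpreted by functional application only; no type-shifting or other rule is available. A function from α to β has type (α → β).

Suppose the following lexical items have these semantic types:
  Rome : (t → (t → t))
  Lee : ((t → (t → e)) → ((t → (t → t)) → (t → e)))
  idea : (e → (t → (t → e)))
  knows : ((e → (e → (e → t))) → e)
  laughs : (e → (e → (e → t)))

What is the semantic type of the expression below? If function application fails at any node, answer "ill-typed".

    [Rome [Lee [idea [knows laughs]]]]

At [knows laughs], knows : ((e → (e → (e → t))) → e) takes laughs : (e → (e → (e → t))), giving e.
At [idea [knows laughs]], idea : (e → (t → (t → e))) takes [knows laughs] : e, giving (t → (t → e)).
At [Lee [idea [knows laughs]]], Lee : ((t → (t → e)) → ((t → (t → t)) → (t → e))) takes [idea [knows laughs]] : (t → (t → e)), giving ((t → (t → t)) → (t → e)).
At [Rome [Lee [idea [knows laughs]]]], [Lee [idea [knows laughs]]] : ((t → (t → t)) → (t → e)) takes Rome : (t → (t → t)), giving (t → e).

(t → e)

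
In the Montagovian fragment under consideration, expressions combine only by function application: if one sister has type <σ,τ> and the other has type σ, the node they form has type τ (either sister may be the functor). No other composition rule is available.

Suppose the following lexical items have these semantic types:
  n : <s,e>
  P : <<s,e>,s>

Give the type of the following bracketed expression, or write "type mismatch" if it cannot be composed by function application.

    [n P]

[n P] — P of type <<s,e>,s> combines with n of type <s,e>: type s.

s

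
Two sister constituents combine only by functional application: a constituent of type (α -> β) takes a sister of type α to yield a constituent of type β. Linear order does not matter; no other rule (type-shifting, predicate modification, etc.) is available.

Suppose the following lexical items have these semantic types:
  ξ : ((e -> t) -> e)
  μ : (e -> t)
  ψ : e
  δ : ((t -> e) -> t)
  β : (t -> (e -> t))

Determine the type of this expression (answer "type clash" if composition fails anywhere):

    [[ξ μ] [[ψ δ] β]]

type clash

[ξ μ]: functor ξ : ((e -> t) -> e), argument μ : (e -> t); result e.
[ψ δ]: e and ((t -> e) -> t) cannot combine by function application — type clash.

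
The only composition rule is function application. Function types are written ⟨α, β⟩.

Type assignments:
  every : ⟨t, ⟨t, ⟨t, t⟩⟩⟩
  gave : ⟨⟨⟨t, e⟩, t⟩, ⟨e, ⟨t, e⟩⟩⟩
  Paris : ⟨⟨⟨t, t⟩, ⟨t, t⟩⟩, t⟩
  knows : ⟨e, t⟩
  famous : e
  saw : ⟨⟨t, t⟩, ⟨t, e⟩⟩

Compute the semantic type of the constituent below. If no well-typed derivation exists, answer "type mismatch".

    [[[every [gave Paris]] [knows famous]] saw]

type mismatch

[gave Paris]: ⟨⟨⟨t, e⟩, t⟩, ⟨e, ⟨t, e⟩⟩⟩ with ⟨⟨⟨t, t⟩, ⟨t, t⟩⟩, t⟩ — neither is a function whose domain matches the other; composition fails here.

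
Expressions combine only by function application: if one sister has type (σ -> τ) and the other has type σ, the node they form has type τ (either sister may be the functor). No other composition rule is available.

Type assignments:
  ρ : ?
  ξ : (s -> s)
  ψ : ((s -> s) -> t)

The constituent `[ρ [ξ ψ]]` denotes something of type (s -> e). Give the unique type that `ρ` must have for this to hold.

(t -> (s -> e))

For [ρ [ξ ψ]] to have type (s -> e) with [ξ ψ] of type t, ρ must be the function: ρ : (t -> (s -> e)).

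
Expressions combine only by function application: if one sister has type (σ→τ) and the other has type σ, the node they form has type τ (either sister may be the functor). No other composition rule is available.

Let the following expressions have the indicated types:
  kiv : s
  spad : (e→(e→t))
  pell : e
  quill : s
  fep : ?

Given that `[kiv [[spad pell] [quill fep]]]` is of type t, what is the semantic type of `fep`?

At [kiv [[spad pell] [quill fep]]] (required: t): kiv is s, which is not a function with range t; hence [[spad pell] [quill fep]] is the functor — type (s→t).
At [[spad pell] [quill fep]] (required: (s→t)): [spad pell] is (e→t), which is not a function with range (s→t); hence [quill fep] is the functor — type ((e→t)→(s→t)).
At [quill fep] (required: ((e→t)→(s→t))): quill is s, which is not a function with range ((e→t)→(s→t)); hence fep is the functor — type (s→((e→t)→(s→t))).

(s→((e→t)→(s→t)))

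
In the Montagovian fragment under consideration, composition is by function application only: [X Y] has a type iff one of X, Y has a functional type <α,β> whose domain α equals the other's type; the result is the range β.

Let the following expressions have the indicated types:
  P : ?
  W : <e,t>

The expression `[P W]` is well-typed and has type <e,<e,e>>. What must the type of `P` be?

[P W] must have type <e,<e,e>>. The sister W has type <e,t>; that is not a function onto <e,<e,e>>, so P must be the functor, of type <<e,t>,<e,<e,e>>>.

<<e,t>,<e,<e,e>>>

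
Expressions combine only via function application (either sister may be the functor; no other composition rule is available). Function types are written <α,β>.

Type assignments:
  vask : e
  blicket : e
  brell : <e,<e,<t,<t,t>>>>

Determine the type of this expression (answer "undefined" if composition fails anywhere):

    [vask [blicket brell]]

[blicket brell]: brell is <e,<e,<t,<t,t>>>>, blicket is e; result <e,<t,<t,t>>>.
[vask [blicket brell]]: [blicket brell] is <e,<t,<t,t>>>, vask is e; result <t,<t,t>>.

<t,<t,t>>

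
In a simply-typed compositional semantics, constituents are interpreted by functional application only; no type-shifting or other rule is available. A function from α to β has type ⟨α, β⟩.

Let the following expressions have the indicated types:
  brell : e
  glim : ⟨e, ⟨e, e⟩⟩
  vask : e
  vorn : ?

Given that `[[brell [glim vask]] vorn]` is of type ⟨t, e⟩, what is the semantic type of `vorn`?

For [[brell [glim vask]] vorn] to have type ⟨t, e⟩ with [brell [glim vask]] of type e, vorn must be the function: vorn : ⟨e, ⟨t, e⟩⟩.

⟨e, ⟨t, e⟩⟩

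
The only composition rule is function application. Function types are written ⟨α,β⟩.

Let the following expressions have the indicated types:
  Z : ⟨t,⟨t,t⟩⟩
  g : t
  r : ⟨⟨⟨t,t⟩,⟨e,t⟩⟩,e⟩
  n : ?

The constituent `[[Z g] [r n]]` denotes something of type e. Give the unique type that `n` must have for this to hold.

[[Z g] [r n]] must have type e. The sister [Z g] has type ⟨t,t⟩; that is not a function onto e, so [r n] must be the functor, of type ⟨⟨t,t⟩,e⟩.
[r n] must have type ⟨⟨t,t⟩,e⟩. The sister r has type ⟨⟨⟨t,t⟩,⟨e,t⟩⟩,e⟩; that is not a function onto ⟨⟨t,t⟩,e⟩, so n must be the functor, of type ⟨⟨⟨⟨t,t⟩,⟨e,t⟩⟩,e⟩,⟨⟨t,t⟩,e⟩⟩.

⟨⟨⟨⟨t,t⟩,⟨e,t⟩⟩,e⟩,⟨⟨t,t⟩,e⟩⟩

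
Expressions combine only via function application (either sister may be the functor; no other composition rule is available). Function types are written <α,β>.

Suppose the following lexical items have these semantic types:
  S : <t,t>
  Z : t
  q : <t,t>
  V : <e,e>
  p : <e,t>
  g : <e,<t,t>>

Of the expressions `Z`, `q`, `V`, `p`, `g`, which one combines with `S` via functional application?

Z

Z — combines: S : <t,t> takes Z : t as argument, giving t.
q : <t,t> — does not combine with S.
V : <e,e> — does not combine with S.
p : <e,t> — does not combine with S.
g : <e,<t,t>> — does not combine with S.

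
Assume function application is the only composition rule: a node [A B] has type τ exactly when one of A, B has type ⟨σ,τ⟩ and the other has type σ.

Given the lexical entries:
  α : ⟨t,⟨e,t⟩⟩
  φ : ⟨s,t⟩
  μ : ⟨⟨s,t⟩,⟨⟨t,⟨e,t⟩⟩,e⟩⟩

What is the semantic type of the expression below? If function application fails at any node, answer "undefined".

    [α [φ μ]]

e

[φ μ] — μ of type ⟨⟨s,t⟩,⟨⟨t,⟨e,t⟩⟩,e⟩⟩ combines with φ of type ⟨s,t⟩: type ⟨⟨t,⟨e,t⟩⟩,e⟩.
[α [φ μ]] — [φ μ] of type ⟨⟨t,⟨e,t⟩⟩,e⟩ combines with α of type ⟨t,⟨e,t⟩⟩: type e.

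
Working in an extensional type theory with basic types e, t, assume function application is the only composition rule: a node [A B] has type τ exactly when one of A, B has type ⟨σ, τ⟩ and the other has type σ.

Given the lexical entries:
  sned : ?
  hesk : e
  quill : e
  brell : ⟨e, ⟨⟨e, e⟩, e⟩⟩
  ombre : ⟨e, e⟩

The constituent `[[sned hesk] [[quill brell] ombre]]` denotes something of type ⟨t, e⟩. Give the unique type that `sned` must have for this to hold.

⟨e, ⟨e, ⟨t, e⟩⟩⟩

[[sned hesk] [[quill brell] ombre]] is required to be ⟨t, e⟩. [[quill brell] ombre] : e cannot yield ⟨t, e⟩ as functor, so [sned hesk] : ⟨e, ⟨t, e⟩⟩.
[sned hesk] is required to be ⟨e, ⟨t, e⟩⟩. hesk : e cannot yield ⟨e, ⟨t, e⟩⟩ as functor, so sned : ⟨e, ⟨e, ⟨t, e⟩⟩⟩.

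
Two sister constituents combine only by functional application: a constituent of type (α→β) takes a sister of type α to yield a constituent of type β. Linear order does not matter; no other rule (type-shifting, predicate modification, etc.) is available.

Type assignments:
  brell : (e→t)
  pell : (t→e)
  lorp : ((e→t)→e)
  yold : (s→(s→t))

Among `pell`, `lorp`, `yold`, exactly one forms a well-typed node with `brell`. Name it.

pell : (t→e) — brell needs e; pell needs t; neither fits.
lorp — combines: lorp : ((e→t)→e) takes brell : (e→t) as argument, giving e.
yold : (s→(s→t)) — brell needs e; yold needs s; neither fits.

lorp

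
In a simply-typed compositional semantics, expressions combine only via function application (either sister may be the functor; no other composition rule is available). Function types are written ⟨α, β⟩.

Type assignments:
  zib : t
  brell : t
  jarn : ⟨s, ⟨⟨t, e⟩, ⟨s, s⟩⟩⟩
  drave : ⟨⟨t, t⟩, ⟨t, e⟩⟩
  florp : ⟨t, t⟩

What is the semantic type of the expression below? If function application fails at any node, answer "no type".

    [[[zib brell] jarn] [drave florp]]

no type

[zib brell]: t and t cannot combine by function application — type clash.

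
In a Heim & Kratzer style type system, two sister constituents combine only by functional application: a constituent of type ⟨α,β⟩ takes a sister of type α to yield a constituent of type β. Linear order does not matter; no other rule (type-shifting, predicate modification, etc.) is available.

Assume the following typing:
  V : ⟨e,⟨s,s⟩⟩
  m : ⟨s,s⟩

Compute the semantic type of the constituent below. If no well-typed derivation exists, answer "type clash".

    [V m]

[V m]: ⟨e,⟨s,s⟩⟩ with ⟨s,s⟩ — neither is a function whose domain matches the other; composition fails here.

type clash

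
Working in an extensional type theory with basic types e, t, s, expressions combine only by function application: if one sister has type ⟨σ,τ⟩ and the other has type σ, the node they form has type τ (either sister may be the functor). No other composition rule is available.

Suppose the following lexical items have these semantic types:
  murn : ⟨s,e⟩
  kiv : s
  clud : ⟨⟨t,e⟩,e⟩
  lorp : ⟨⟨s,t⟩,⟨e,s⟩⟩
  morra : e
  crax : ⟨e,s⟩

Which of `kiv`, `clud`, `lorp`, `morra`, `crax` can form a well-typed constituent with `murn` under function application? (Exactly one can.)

kiv

kiv — combines: murn : ⟨s,e⟩ takes kiv : s as argument, giving e.
clud : ⟨⟨t,e⟩,e⟩ — neither side's domain matches the other.
lorp : ⟨⟨s,t⟩,⟨e,s⟩⟩ — neither side's domain matches the other.
morra : e — neither side's domain matches the other.
crax : ⟨e,s⟩ — neither side's domain matches the other.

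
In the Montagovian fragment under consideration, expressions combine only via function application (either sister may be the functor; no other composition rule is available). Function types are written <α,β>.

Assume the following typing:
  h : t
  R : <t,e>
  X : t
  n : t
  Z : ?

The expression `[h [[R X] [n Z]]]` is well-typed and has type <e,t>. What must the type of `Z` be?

At [h [[R X] [n Z]]] (required: <e,t>): h is t, which is not a function with range <e,t>; hence [[R X] [n Z]] is the functor — type <t,<e,t>>.
At [[R X] [n Z]] (required: <t,<e,t>>): [R X] is e, which is not a function with range <t,<e,t>>; hence [n Z] is the functor — type <e,<t,<e,t>>>.
At [n Z] (required: <e,<t,<e,t>>>): n is t, which is not a function with range <e,<t,<e,t>>>; hence Z is the functor — type <t,<e,<t,<e,t>>>>.

<t,<e,<t,<e,t>>>>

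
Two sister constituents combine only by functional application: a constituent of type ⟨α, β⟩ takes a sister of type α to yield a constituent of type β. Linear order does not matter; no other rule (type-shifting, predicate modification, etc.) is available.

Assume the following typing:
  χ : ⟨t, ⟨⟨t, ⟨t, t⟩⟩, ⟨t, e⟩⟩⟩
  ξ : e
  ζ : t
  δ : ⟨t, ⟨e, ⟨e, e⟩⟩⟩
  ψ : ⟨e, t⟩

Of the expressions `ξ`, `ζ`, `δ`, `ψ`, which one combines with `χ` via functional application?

ζ

ξ : e — no; χ wants t, and ξ wants nothing (atomic).
ζ — combines: χ : ⟨t, ⟨⟨t, ⟨t, t⟩⟩, ⟨t, e⟩⟩⟩ takes ζ : t as argument, giving ⟨⟨t, ⟨t, t⟩⟩, ⟨t, e⟩⟩.
δ : ⟨t, ⟨e, ⟨e, e⟩⟩⟩ — no; χ wants t, and δ wants t.
ψ : ⟨e, t⟩ — no; χ wants t, and ψ wants e.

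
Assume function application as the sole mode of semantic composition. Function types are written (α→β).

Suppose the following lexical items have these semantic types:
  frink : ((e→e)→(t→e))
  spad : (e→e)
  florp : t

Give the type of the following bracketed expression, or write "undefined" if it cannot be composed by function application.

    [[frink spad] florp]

[frink spad]: frink is ((e→e)→(t→e)), spad is (e→e); result (t→e).
[[frink spad] florp]: [frink spad] is (t→e), florp is t; result e.

e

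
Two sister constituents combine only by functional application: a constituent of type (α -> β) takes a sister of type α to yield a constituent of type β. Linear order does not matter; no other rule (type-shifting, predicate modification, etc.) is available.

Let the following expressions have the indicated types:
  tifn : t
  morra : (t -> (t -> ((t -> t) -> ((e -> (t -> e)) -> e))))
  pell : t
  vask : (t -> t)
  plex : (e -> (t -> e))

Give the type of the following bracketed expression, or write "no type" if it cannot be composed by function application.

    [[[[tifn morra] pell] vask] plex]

e

[tifn morra]: (t -> (t -> ((t -> t) -> ((e -> (t -> e)) -> e)))) applied to t yields (t -> ((t -> t) -> ((e -> (t -> e)) -> e))).
[[tifn morra] pell]: (t -> ((t -> t) -> ((e -> (t -> e)) -> e))) applied to t yields ((t -> t) -> ((e -> (t -> e)) -> e)).
[[[tifn morra] pell] vask]: ((t -> t) -> ((e -> (t -> e)) -> e)) applied to (t -> t) yields ((e -> (t -> e)) -> e).
[[[[tifn morra] pell] vask] plex]: ((e -> (t -> e)) -> e) applied to (e -> (t -> e)) yields e.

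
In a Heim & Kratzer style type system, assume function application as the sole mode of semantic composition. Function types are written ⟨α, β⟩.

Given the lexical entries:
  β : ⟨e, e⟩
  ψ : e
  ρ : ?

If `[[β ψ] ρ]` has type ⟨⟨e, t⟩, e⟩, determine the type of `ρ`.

⟨e, ⟨⟨e, t⟩, e⟩⟩

[[β ψ] ρ] must have type ⟨⟨e, t⟩, e⟩. The sister [β ψ] has type e; that is not a function onto ⟨⟨e, t⟩, e⟩, so ρ must be the functor, of type ⟨e, ⟨⟨e, t⟩, e⟩⟩.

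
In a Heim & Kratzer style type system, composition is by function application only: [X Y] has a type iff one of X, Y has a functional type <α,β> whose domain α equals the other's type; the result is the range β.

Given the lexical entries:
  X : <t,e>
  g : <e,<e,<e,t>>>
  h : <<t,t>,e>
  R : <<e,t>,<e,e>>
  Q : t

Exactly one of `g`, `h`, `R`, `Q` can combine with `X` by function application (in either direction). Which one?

g : <e,<e,<e,t>>> — does not combine with X.
h : <<t,t>,e> — does not combine with X.
R : <<e,t>,<e,e>> — does not combine with X.
Q — combines: X : <t,e> takes Q : t as argument, giving e.

Q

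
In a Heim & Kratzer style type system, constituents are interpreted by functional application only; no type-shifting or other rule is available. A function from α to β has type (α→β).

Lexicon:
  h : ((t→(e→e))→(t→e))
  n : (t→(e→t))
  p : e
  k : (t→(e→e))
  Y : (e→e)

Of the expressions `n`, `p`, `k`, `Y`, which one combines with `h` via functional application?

k

n : (t→(e→t)) — no; h wants (t→(e→e)), and n wants t.
p : e — no; h wants (t→(e→e)), and p wants nothing (atomic).
k — combines: h : ((t→(e→e))→(t→e)) takes k : (t→(e→e)) as argument, giving (t→e).
Y : (e→e) — no; h wants (t→(e→e)), and Y wants e.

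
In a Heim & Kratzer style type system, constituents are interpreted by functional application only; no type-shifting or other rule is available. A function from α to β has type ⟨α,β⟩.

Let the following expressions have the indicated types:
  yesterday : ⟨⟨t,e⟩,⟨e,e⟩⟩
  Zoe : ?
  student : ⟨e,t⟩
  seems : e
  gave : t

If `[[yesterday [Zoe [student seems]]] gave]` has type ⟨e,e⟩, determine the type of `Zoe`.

[[yesterday [Zoe [student seems]]] gave] is required to be ⟨e,e⟩. gave : t cannot yield ⟨e,e⟩ as functor, so [yesterday [Zoe [student seems]]] : ⟨t,⟨e,e⟩⟩.
[yesterday [Zoe [student seems]]] is required to be ⟨t,⟨e,e⟩⟩. yesterday : ⟨⟨t,e⟩,⟨e,e⟩⟩ cannot yield ⟨t,⟨e,e⟩⟩ as functor, so [Zoe [student seems]] : ⟨⟨⟨t,e⟩,⟨e,e⟩⟩,⟨t,⟨e,e⟩⟩⟩.
[Zoe [student seems]] is required to be ⟨⟨⟨t,e⟩,⟨e,e⟩⟩,⟨t,⟨e,e⟩⟩⟩. [student seems] : t cannot yield ⟨⟨⟨t,e⟩,⟨e,e⟩⟩,⟨t,⟨e,e⟩⟩⟩ as functor, so Zoe : ⟨t,⟨⟨⟨t,e⟩,⟨e,e⟩⟩,⟨t,⟨e,e⟩⟩⟩⟩.

⟨t,⟨⟨⟨t,e⟩,⟨e,e⟩⟩,⟨t,⟨e,e⟩⟩⟩⟩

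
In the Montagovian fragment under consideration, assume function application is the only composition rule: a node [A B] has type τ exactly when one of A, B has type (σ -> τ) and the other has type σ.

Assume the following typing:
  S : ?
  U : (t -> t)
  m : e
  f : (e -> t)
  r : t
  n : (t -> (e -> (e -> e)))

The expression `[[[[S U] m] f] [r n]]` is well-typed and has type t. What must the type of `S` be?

At [[[[S U] m] f] [r n]] (required: t): [r n] is (e -> (e -> e)), which is not a function with range t; hence [[[S U] m] f] is the functor — type ((e -> (e -> e)) -> t).
At [[[S U] m] f] (required: ((e -> (e -> e)) -> t)): f is (e -> t), which is not a function with range ((e -> (e -> e)) -> t); hence [[S U] m] is the functor — type ((e -> t) -> ((e -> (e -> e)) -> t)).
At [[S U] m] (required: ((e -> t) -> ((e -> (e -> e)) -> t))): m is e, which is not a function with range ((e -> t) -> ((e -> (e -> e)) -> t)); hence [S U] is the functor — type (e -> ((e -> t) -> ((e -> (e -> e)) -> t))).
At [S U] (required: (e -> ((e -> t) -> ((e -> (e -> e)) -> t)))): U is (t -> t), which is not a function with range (e -> ((e -> t) -> ((e -> (e -> e)) -> t))); hence S is the functor — type ((t -> t) -> (e -> ((e -> t) -> ((e -> (e -> e)) -> t)))).

((t -> t) -> (e -> ((e -> t) -> ((e -> (e -> e)) -> t))))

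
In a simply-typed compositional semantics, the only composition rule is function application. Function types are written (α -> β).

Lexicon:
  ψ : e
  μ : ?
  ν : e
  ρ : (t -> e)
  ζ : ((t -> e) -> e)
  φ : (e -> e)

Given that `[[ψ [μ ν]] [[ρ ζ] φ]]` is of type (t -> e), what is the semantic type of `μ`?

At [[ψ [μ ν]] [[ρ ζ] φ]] (required: (t -> e)): [[ρ ζ] φ] is e, which is not a function with range (t -> e); hence [ψ [μ ν]] is the functor — type (e -> (t -> e)).
At [ψ [μ ν]] (required: (e -> (t -> e))): ψ is e, which is not a function with range (e -> (t -> e)); hence [μ ν] is the functor — type (e -> (e -> (t -> e))).
At [μ ν] (required: (e -> (e -> (t -> e)))): ν is e, which is not a function with range (e -> (e -> (t -> e))); hence μ is the functor — type (e -> (e -> (e -> (t -> e)))).

(e -> (e -> (e -> (t -> e))))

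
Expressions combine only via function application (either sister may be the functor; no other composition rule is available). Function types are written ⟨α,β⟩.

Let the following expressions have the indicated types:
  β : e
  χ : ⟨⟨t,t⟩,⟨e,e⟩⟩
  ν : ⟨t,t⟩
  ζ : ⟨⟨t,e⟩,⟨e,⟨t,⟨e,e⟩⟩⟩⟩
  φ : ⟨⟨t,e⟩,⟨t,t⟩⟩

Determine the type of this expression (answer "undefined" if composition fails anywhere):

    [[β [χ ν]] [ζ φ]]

undefined

At [χ ν], χ : ⟨⟨t,t⟩,⟨e,e⟩⟩ takes ν : ⟨t,t⟩, giving ⟨e,e⟩.
At [β [χ ν]], [χ ν] : ⟨e,e⟩ takes β : e, giving e.
[ζ φ]: ⟨⟨t,e⟩,⟨e,⟨t,⟨e,e⟩⟩⟩⟩ and ⟨⟨t,e⟩,⟨t,t⟩⟩ cannot combine by function application — type clash.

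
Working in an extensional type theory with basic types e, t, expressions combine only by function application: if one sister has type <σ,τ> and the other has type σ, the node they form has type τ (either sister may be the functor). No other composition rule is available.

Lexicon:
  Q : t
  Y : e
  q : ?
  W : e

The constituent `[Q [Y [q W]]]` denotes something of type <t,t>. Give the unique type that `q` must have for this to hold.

[Q [Y [q W]]] is required to be <t,t>. Q : t cannot yield <t,t> as functor, so [Y [q W]] : <t,<t,t>>.
[Y [q W]] is required to be <t,<t,t>>. Y : e cannot yield <t,<t,t>> as functor, so [q W] : <e,<t,<t,t>>>.
[q W] is required to be <e,<t,<t,t>>>. W : e cannot yield <e,<t,<t,t>>> as functor, so q : <e,<e,<t,<t,t>>>>.

<e,<e,<t,<t,t>>>>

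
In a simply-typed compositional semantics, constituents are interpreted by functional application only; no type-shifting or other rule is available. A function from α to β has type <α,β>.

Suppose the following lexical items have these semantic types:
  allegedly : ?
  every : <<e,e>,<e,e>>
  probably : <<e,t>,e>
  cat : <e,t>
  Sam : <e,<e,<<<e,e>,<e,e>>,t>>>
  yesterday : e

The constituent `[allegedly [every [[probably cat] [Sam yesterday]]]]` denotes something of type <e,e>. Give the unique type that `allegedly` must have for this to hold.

<t,<e,e>>

[allegedly [every [[probably cat] [Sam yesterday]]]] is required to be <e,e>. [every [[probably cat] [Sam yesterday]]] : t cannot yield <e,e> as functor, so allegedly : <t,<e,e>>.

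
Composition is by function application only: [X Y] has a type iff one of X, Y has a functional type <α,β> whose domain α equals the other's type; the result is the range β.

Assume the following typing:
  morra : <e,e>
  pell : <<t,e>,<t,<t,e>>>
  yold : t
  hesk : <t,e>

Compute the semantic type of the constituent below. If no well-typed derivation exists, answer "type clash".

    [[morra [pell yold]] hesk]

type clash

[pell yold]: <<t,e>,<t,<t,e>>> and t cannot combine by function application — type clash.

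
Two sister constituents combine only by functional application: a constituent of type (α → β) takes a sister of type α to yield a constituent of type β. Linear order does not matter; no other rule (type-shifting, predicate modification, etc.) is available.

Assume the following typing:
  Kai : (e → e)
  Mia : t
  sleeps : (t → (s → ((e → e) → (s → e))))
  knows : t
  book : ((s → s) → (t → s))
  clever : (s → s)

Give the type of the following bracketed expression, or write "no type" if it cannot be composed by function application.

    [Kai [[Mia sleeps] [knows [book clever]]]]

(s → e)

[Mia sleeps]: sleeps is (t → (s → ((e → e) → (s → e)))), Mia is t; result (s → ((e → e) → (s → e))).
[book clever]: book is ((s → s) → (t → s)), clever is (s → s); result (t → s).
[knows [book clever]]: [book clever] is (t → s), knows is t; result s.
[[Mia sleeps] [knows [book clever]]]: [Mia sleeps] is (s → ((e → e) → (s → e))), [knows [book clever]] is s; result ((e → e) → (s → e)).
[Kai [[Mia sleeps] [knows [book clever]]]]: [[Mia sleeps] [knows [book clever]]] is ((e → e) → (s → e)), Kai is (e → e); result (s → e).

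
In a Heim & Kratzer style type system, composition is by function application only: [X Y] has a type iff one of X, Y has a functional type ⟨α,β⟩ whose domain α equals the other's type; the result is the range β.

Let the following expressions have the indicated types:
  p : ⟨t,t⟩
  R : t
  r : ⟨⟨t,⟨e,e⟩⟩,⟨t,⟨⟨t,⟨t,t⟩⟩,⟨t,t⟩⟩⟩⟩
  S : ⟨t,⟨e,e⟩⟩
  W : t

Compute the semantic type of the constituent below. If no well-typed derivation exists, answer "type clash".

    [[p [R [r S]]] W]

[r S] — r of type ⟨⟨t,⟨e,e⟩⟩,⟨t,⟨⟨t,⟨t,t⟩⟩,⟨t,t⟩⟩⟩⟩ combines with S of type ⟨t,⟨e,e⟩⟩: type ⟨t,⟨⟨t,⟨t,t⟩⟩,⟨t,t⟩⟩⟩.
[R [r S]] — [r S] of type ⟨t,⟨⟨t,⟨t,t⟩⟩,⟨t,t⟩⟩⟩ combines with R of type t: type ⟨⟨t,⟨t,t⟩⟩,⟨t,t⟩⟩.
[p [R [r S]]]: ⟨t,t⟩ and ⟨⟨t,⟨t,t⟩⟩,⟨t,t⟩⟩ cannot combine by function application — type clash.

type clash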